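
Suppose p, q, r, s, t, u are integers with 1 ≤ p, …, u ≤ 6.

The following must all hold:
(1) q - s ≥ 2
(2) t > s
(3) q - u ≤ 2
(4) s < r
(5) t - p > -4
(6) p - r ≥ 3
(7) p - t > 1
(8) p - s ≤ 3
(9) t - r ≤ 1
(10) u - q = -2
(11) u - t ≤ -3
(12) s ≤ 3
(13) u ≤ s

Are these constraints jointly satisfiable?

Unsatisfiable

Constraints 1, 3, 6, 8, 9, and 11 give p − r ≥ 3, r − t ≥ -1, t − u ≥ 3, u − q ≥ -2, q − s ≥ 2, s − p ≥ -3.
Adding all 6 inequalities: the left sides telescope to 0, and the right sides sum to 3 + (-1) + 3 + (-2) + 2 + (-3) = 2. So 0 ≥ 2, which is false.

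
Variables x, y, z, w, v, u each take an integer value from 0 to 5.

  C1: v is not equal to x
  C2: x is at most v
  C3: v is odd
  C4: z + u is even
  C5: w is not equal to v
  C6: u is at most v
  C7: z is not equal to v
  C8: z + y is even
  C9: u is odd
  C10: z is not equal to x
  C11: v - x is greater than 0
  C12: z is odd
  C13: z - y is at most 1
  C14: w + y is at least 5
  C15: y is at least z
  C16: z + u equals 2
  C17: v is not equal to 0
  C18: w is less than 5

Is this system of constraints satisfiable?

Satisfiable

Take x = 3, y = 3, z = 1, w = 4, v = 5, u = 1. Then constraint 11: v - x = 2; constraint 13: z - y = -2; constraint 14: w + y = 7, and every other listed constraint is also met.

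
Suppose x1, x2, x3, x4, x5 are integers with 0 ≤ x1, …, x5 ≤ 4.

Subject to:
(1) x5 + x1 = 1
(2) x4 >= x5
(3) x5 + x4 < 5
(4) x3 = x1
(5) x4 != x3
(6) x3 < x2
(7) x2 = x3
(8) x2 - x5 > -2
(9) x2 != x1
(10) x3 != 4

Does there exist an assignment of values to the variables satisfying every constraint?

From constraints 4 and 7, x2 = x3 = x1, so x2 = x1. But constraint 9 says x2 ≠ x1. Contradiction.

Unsatisfiable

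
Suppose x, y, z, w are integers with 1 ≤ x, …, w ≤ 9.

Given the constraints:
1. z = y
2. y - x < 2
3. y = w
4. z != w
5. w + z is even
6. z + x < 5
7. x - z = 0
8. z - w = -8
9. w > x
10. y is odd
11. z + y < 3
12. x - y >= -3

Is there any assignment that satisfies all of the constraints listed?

Unsatisfiable

From constraints 1 and 3, z = y = w, so z = w. But constraint 4 says z ≠ w. Contradiction.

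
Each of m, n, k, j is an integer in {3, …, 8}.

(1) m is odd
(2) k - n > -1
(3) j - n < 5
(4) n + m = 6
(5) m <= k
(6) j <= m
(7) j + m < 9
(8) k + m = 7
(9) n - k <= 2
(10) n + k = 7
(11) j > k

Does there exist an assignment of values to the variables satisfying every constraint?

Unsatisfiable

Constraints 5, 6, and 11 give j ≤ m, m ≤ k, k < j. Chaining: j ≤ m ≤ k < j, which forces j < j — impossible.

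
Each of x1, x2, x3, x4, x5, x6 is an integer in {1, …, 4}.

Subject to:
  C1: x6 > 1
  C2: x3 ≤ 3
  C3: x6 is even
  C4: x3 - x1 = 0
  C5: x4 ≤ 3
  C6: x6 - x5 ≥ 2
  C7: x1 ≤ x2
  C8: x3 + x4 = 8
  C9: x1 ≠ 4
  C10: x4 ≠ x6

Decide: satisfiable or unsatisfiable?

Unsatisfiable

From constraint 2: x3 ≤ 3. From constraint 5: x4 ≤ 3. Hence x3 + x4 ≤ 6. But constraint 8 requires x3 + x4 = 8, and 8 > 6. Contradiction.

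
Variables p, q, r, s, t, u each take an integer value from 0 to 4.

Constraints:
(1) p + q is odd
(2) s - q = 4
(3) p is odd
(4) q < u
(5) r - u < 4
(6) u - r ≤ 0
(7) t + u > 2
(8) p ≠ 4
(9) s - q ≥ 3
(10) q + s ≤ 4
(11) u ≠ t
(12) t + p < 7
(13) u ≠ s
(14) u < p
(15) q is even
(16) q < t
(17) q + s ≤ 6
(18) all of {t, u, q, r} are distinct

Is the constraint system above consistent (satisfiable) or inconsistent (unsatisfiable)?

Try p = 3, q = 0, r = 3, s = 4, t = 1, u = 2.
Check constraint 2: s - q = 4; constraint 5: r - u = 1. The remaining constraints are straightforward to verify.

Satisfiable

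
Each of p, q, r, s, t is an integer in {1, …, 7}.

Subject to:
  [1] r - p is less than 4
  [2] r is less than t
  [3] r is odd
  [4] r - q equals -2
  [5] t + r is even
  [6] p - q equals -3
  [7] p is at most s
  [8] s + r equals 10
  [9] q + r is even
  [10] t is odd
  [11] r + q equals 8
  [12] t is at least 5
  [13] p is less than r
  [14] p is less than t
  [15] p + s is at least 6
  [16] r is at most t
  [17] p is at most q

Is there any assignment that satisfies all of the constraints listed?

Take p = 2, q = 5, r = 3, s = 7, t = 5. Then constraint 1: r - p = 1; constraint 4: r - q = -2; constraint 6: p - q = -3, and every other listed constraint is also met.

Satisfiable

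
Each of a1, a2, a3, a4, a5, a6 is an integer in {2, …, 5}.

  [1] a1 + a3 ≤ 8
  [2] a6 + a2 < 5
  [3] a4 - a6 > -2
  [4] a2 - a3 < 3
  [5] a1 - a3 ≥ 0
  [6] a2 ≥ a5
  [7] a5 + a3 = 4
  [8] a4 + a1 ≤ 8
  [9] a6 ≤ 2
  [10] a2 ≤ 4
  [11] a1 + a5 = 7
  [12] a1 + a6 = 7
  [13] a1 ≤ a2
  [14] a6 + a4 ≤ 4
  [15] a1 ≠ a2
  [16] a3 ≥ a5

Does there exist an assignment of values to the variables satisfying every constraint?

Unsatisfiable

From constraints 10 and 13: a1 ≤ a2 ≤ 4. From constraint 9: a6 ≤ 2. Hence a1 + a6 ≤ 6. But constraint 12 requires a1 + a6 = 7, and 7 > 6. Contradiction.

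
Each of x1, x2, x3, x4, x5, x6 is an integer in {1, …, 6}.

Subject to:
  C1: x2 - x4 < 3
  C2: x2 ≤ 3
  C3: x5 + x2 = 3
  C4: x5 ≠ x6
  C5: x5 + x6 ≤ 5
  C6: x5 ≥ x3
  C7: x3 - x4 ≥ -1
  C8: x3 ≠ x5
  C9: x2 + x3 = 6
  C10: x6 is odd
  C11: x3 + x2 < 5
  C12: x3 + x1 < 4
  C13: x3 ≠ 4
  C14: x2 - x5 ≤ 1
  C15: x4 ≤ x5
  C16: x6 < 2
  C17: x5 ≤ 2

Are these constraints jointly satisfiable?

Unsatisfiable

From constraint 2: x2 ≤ 3. From constraints 6 and 17: x3 ≤ x5 ≤ 2. Hence x2 + x3 ≤ 5. But constraint 9 requires x2 + x3 = 6, and 6 > 5. Contradiction.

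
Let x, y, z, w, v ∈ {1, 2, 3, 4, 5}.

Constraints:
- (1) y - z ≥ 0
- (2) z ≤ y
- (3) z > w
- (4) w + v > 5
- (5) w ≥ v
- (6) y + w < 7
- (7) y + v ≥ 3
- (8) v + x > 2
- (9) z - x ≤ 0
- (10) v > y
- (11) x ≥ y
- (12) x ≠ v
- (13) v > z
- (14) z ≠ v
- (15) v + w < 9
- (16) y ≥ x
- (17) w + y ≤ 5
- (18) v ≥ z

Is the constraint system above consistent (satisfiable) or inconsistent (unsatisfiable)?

Constraints 3, 5, 9, 10, and 16 give x ≤ y, y < v, v ≤ w, w < z, z ≤ x. Chaining: x ≤ y < v ≤ w < z ≤ x, which forces x < x — impossible.

Unsatisfiable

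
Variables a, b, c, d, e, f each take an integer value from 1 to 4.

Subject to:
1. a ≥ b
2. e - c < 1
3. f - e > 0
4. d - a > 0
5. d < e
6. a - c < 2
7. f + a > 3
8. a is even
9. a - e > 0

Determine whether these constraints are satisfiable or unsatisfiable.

Unsatisfiable

Constraints 4, 5, and 9 give e < a, a < d, d < e. Chaining: e < a < d < e, which forces e < e — impossible.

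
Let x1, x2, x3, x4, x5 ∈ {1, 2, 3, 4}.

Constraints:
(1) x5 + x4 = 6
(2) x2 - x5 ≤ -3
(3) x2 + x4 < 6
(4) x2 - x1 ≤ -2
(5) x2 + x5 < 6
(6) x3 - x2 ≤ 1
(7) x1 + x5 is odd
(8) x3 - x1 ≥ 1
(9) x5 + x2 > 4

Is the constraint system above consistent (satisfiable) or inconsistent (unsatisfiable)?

Unsatisfiable

Constraints 4, 6, and 8 give x1 − x2 ≥ 2, x2 − x3 ≥ -1, x3 − x1 ≥ 1.
Adding all 3 inequalities: the left sides telescope to 0, and the right sides sum to 2 + (-1) + 1 = 2. So 0 ≥ 2, which is false.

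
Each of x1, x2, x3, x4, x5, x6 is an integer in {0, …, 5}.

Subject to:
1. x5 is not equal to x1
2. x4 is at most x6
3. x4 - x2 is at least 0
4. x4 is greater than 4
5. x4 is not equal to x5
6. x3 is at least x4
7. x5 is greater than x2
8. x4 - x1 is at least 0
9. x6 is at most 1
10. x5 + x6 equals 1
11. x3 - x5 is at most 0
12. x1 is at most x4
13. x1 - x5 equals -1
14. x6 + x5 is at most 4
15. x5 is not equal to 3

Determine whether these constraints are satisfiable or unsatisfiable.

From constraint 4: x4 ≥ 5. From constraints 2 and 9: x4 ≤ x6 and x6 ≤ 1, so x4 ≤ 1. But 1 < 5, so no value of x4 works.

Unsatisfiable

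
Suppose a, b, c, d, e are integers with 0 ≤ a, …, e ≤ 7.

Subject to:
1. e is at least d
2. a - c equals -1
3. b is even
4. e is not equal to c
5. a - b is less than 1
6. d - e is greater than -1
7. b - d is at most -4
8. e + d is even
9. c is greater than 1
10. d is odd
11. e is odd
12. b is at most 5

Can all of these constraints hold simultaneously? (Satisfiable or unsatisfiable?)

Satisfiable

The assignment a = 1, b = 2, c = 2, d = 7, e = 7 works:
  constraint 2 holds since a - c = -1.
  constraint 5 holds since a - b = -1.
The rest check out directly.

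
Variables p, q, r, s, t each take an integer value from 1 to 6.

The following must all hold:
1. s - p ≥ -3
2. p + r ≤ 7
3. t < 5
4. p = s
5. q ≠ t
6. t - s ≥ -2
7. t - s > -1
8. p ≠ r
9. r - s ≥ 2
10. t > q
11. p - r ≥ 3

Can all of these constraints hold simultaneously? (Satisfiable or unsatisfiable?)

Unsatisfiable

Constraints 1, 9, and 11 give p − r ≥ 3, r − s ≥ 2, s − p ≥ -3.
Adding all 3 inequalities: the left sides telescope to 0, and the right sides sum to 3 + 2 + (-3) = 2. So 0 ≥ 2, which is false.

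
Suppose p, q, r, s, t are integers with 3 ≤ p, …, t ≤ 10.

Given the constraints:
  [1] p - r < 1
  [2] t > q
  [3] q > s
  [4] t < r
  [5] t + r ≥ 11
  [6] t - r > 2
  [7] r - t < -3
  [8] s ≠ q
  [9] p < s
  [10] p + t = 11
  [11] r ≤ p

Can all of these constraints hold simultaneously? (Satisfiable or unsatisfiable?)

Unsatisfiable

Constraints 2, 3, 4, 9, and 11 give p < s, s < q, q < t, t < r, r ≤ p. Chaining: p < s < q < t < r ≤ p, which forces p < p — impossible.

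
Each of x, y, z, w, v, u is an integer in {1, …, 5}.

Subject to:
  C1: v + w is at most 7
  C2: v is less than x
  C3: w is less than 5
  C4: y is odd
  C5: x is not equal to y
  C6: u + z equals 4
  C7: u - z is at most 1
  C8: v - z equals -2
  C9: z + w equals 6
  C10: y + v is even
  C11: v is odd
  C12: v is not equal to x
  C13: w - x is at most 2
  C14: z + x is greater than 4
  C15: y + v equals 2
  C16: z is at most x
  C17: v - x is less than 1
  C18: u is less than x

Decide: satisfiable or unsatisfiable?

Setting (x, y, z, w, v, u) = (3, 1, 3, 3, 1, 1) satisfies everything: constraint 1: v + w = 4; constraint 6: u + z = 4, and the others follow.

Satisfiable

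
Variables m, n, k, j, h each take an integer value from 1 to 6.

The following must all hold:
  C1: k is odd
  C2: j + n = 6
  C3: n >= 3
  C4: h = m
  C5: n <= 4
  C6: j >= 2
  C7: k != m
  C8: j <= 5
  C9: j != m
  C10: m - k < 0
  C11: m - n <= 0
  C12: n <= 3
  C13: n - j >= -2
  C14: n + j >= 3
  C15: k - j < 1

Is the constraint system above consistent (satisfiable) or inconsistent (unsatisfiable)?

One satisfying assignment is m = 1, n = 3, k = 3, j = 3, h = 1.
For the less obvious constraints — constraint 2: j + n = 6; constraint 10: m - k = -2 — and the others hold by inspection.

Satisfiable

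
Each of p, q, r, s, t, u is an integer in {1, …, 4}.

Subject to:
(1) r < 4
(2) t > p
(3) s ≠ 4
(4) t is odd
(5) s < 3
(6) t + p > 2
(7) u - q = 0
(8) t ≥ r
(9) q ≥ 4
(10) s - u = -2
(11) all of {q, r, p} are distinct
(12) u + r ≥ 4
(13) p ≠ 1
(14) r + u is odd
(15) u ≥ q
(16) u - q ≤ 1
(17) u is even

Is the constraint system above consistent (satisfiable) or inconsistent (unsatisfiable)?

Take p = 2, q = 4, r = 3, s = 2, t = 3, u = 4. Then constraint 6: t + p = 5; constraint 7: u - q = 0, and every other listed constraint is also met.

Satisfiable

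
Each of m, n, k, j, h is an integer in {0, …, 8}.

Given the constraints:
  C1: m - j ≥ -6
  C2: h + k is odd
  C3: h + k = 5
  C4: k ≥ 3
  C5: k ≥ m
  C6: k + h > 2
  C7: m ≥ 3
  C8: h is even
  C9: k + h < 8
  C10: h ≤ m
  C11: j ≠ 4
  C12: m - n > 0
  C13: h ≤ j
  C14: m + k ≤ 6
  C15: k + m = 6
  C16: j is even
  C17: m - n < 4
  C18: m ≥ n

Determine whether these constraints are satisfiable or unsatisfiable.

Take m = 3, n = 1, k = 3, j = 8, h = 2. Then constraint 1: m - j = -5; constraint 3: h + k = 5; constraint 6: k + h = 5, and every other listed constraint is also met.

Satisfiable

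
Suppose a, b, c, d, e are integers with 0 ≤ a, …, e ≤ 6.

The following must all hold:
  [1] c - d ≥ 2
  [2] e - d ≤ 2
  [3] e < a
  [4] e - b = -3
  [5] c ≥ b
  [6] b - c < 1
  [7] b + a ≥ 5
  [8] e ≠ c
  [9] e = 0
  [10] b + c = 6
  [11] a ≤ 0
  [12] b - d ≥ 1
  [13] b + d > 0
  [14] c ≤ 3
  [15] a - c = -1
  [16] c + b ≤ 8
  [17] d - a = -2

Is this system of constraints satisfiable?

Unsatisfiable

From constraints 5 and 14: b ≤ c ≤ 3. From constraint 11: a ≤ 0. Hence b + a ≤ 3. But constraint 7 requires b + a ≥ 5, and 5 > 3. Contradiction.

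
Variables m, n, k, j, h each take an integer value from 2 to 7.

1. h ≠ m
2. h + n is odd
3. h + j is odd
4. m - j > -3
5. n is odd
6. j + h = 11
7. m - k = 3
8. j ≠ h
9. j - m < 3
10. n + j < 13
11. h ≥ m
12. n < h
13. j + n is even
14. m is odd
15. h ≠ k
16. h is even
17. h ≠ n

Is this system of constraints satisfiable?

Satisfiable

The assignment m = 5, n = 5, k = 2, j = 5, h = 6 works:
  constraint 4 holds since m - j = 0.
  constraint 6 holds since j + h = 11.
The rest check out directly.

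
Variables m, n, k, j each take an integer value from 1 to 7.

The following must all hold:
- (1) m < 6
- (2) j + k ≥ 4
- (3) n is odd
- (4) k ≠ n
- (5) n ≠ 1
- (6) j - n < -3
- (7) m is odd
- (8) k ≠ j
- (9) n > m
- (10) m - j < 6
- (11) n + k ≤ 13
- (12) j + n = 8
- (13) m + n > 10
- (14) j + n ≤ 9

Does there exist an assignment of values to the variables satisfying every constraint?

Setting (m, n, k, j) = (5, 7, 5, 1) satisfies everything: constraint 2: j + k = 6; constraint 6: j - n = -6, and the others follow.

Satisfiable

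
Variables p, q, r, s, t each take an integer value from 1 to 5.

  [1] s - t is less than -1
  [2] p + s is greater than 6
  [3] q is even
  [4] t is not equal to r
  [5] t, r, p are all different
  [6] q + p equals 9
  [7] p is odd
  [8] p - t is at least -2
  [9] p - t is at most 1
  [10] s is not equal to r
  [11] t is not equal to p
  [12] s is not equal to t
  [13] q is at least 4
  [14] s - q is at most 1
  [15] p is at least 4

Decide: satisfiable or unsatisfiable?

One satisfying assignment is p = 5, q = 4, r = 1, s = 2, t = 4.
For the less obvious constraints — constraint 1: s - t = -2; constraint 2: p + s = 7; constraint 6: q + p = 9 — and the others hold by inspection.

Satisfiable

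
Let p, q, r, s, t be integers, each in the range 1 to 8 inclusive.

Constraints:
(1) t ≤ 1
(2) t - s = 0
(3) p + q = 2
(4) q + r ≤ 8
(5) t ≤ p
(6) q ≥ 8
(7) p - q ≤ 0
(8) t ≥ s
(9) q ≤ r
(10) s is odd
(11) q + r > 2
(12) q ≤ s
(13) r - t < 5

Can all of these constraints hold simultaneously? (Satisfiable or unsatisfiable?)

From constraints 6 and 12: s ≥ q and q ≥ 8, so s ≥ 8. From constraints 1 and 8: s ≤ t and t ≤ 1, so s ≤ 1. But 1 < 8, so no value of s works.

Unsatisfiable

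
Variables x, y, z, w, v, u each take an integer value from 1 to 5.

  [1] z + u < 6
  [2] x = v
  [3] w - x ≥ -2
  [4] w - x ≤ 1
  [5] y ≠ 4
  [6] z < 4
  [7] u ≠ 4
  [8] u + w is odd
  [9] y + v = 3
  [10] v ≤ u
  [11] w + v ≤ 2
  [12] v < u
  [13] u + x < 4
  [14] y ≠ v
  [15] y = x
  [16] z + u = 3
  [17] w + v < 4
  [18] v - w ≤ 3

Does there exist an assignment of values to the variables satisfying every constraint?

Unsatisfiable

From constraints 2 and 15, y = x = v, so y = v. But constraint 14 says y ≠ v. Contradiction.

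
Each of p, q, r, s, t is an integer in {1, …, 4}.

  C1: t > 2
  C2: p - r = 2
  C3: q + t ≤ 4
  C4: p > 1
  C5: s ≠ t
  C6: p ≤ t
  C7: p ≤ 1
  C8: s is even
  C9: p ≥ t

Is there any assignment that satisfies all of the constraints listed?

Unsatisfiable

From constraint 1: t ≥ 3. From constraints 7 and 9: t ≤ p and p ≤ 1, so t ≤ 1. But 1 < 3, so no value of t works.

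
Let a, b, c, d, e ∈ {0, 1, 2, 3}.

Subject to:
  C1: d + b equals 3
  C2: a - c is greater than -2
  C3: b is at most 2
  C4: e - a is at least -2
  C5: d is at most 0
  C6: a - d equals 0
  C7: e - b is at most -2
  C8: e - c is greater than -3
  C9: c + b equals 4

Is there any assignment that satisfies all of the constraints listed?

Unsatisfiable

From constraint 5: d ≤ 0. From constraint 3: b ≤ 2. Hence d + b ≤ 2. But constraint 1 requires d + b = 3, and 3 > 2. Contradiction.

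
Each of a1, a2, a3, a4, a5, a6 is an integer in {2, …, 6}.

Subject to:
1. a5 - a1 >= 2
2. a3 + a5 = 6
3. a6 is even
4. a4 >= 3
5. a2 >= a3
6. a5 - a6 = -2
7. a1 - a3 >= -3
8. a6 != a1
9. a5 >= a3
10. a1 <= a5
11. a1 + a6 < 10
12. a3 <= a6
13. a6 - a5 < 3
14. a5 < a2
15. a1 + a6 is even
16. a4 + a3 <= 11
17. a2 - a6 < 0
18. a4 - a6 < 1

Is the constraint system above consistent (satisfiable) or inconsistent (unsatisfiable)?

Take a1 = 2, a2 = 5, a3 = 2, a4 = 6, a5 = 4, a6 = 6. Then constraint 1: a5 - a1 = 2; constraint 2: a3 + a5 = 6, and every other listed constraint is also met.

Satisfiable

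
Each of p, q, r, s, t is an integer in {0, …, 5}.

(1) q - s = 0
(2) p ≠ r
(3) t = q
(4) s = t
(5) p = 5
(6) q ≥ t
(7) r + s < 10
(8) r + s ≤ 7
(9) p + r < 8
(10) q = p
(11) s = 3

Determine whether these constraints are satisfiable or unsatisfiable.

Unsatisfiable

Constraint 11 fixes s = 3 and constraint 5 fixes p = 5. Constraints 3, 4, and 10 give s = t = q = p, so s = p. But 3 ≠ 5 — contradiction.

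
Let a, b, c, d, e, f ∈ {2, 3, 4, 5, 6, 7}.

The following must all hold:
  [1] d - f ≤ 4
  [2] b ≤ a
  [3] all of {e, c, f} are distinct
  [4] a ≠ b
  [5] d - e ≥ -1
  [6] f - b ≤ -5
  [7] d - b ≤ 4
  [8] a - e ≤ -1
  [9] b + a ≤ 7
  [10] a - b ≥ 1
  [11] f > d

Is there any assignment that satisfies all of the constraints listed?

Constraints 1, 5, 6, 8, and 10 give f − d ≥ -4, d − e ≥ -1, e − a ≥ 1, a − b ≥ 1, b − f ≥ 5.
Adding all 5 inequalities: the left sides telescope to 0, and the right sides sum to (-4) + (-1) + 1 + 1 + 5 = 2. So 0 ≥ 2, which is false.

Unsatisfiable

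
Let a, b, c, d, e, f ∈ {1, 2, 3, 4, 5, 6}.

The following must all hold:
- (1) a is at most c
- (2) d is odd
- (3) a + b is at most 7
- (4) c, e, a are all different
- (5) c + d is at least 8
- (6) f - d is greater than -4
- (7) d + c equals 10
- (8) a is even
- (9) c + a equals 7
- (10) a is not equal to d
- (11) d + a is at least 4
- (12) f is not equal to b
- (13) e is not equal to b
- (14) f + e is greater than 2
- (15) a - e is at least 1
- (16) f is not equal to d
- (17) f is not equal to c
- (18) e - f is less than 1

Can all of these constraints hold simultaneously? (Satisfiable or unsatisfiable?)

Setting (a, b, c, d, e, f) = (2, 5, 5, 5, 1, 3) satisfies everything: constraint 3: a + b = 7; constraint 5: c + d = 10, and the others follow.

Satisfiable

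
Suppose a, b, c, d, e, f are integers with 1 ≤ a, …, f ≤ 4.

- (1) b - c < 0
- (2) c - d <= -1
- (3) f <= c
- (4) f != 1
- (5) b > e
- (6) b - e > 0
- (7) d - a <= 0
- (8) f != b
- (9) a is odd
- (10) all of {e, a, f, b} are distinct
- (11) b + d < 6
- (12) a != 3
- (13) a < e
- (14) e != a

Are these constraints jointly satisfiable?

Unsatisfiable

Constraints 1, 2, 5, 7, and 13 give a < e, e < b, b < c, c < d, d ≤ a. Chaining: a < e < b < c < d ≤ a, which forces a < a — impossible.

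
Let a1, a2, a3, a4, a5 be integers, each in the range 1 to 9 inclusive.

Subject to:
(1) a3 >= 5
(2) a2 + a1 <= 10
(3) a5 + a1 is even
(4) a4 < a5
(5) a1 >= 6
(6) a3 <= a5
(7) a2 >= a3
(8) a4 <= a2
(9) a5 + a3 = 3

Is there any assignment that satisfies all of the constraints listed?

Unsatisfiable

From constraints 1 and 7: a2 ≥ a3 ≥ 5. From constraint 5: a1 ≥ 6. Hence a2 + a1 ≥ 11. But constraint 2 requires a2 + a1 ≤ 10, and 10 < 11. Contradiction.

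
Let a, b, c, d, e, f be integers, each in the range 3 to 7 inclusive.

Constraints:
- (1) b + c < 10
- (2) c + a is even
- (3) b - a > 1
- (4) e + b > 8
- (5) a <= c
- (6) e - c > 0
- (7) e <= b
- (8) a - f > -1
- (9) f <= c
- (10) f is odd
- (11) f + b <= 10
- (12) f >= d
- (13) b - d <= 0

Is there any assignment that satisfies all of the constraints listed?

Constraints 6, 7, 9, 12, and 13 give e ≤ b, b ≤ d, d ≤ f, f ≤ c, c < e. Chaining: e ≤ b ≤ d ≤ f ≤ c < e, which forces e < e — impossible.

Unsatisfiable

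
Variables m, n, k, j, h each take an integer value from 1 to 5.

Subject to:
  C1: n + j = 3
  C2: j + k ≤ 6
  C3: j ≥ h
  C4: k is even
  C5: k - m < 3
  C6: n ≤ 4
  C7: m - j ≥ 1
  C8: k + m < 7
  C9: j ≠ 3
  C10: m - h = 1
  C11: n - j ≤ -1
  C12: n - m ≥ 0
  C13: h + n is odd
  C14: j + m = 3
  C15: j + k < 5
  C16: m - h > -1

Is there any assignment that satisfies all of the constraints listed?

Constraints 7, 11, and 12 give n − m ≥ 0, m − j ≥ 1, j − n ≥ 1.
Adding all 3 inequalities: the left sides telescope to 0, and the right sides sum to 0 + 1 + 1 = 2. So 0 ≥ 2, which is false.

Unsatisfiable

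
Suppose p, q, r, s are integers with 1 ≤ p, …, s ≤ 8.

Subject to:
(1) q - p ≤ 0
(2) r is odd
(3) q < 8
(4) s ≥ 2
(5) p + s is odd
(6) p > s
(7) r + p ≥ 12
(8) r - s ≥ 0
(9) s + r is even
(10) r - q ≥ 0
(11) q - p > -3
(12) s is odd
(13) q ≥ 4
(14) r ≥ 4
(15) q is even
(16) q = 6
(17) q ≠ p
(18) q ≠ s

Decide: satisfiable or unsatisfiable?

Satisfiable

The assignment p = 8, q = 6, r = 7, s = 7 works:
  constraint 1 holds since q - p = -2.
  constraint 7 holds since r + p = 15.
  constraint 8 holds since r - s = 0.
The rest check out directly.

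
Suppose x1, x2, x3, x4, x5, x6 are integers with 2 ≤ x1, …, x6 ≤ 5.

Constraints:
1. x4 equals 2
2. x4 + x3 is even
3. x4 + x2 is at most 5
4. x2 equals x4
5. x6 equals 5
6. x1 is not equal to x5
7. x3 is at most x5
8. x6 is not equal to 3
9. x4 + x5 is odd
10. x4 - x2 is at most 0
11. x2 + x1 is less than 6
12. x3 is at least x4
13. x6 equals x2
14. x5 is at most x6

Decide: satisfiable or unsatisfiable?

Unsatisfiable

Constraint 5 fixes x6 = 5 and constraint 1 fixes x4 = 2. Constraints 4 and 13 give x6 = x2 = x4, so x6 = x4. But 5 ≠ 2 — contradiction.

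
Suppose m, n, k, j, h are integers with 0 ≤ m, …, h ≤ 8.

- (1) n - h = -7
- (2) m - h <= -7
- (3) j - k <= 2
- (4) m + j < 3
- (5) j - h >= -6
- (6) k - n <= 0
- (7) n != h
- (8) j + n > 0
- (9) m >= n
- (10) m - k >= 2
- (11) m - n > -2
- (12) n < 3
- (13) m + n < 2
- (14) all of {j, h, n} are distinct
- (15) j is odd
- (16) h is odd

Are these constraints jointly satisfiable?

Unsatisfiable

Constraints 2, 3, 5, and 10 give m − k ≥ 2, k − j ≥ -2, j − h ≥ -6, h − m ≥ 7.
Adding all 4 inequalities: the left sides telescope to 0, and the right sides sum to 2 + (-2) + (-6) + 7 = 1. So 0 ≥ 1, which is false.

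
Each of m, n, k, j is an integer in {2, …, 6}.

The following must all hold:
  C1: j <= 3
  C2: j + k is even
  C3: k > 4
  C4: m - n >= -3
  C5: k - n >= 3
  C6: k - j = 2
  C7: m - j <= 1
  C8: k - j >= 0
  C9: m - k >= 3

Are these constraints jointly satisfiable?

Constraints 7, 8, and 9 give k − j ≥ 0, j − m ≥ -1, m − k ≥ 3.
Adding all 3 inequalities: the left sides telescope to 0, and the right sides sum to 0 + (-1) + 3 = 2. So 0 ≥ 2, which is false.

Unsatisfiable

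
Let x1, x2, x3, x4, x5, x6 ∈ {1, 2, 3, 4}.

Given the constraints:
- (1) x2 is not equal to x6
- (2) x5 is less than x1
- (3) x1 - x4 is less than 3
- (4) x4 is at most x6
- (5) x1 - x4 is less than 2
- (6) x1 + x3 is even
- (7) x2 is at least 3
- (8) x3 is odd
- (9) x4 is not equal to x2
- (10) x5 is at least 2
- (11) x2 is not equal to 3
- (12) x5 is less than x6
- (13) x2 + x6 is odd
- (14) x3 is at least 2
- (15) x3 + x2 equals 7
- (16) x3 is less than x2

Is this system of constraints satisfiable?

Setting (x1, x2, x3, x4, x5, x6) = (3, 4, 3, 3, 2, 3) satisfies everything: constraint 3: x1 - x4 = 0; constraint 5: x1 - x4 = 0, and the others follow.

Satisfiable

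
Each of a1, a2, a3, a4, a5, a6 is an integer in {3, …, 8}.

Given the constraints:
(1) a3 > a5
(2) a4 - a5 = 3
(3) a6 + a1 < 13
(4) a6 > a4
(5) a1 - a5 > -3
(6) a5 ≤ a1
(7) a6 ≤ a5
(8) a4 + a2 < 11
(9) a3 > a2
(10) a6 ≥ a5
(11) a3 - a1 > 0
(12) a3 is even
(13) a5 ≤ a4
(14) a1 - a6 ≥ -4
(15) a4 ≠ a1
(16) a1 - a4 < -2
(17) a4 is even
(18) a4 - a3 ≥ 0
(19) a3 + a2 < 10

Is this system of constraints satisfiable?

Constraints 4, 6, 7, 11, and 18 give a6 ≤ a5, a5 ≤ a1, a1 < a3, a3 ≤ a4, a4 < a6. Chaining: a6 ≤ a5 ≤ a1 < a3 ≤ a4 < a6, which forces a6 < a6 — impossible.

Unsatisfiable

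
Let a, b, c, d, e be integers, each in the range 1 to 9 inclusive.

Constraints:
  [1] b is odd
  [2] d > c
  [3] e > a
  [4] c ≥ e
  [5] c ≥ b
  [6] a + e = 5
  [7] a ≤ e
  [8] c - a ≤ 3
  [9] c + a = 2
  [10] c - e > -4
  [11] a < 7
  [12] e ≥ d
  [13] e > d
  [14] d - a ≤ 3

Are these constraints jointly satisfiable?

Constraints 2, 4, and 12 give e ≤ c, c < d, d ≤ e. Chaining: e ≤ c < d ≤ e, which forces e < e — impossible.

Unsatisfiable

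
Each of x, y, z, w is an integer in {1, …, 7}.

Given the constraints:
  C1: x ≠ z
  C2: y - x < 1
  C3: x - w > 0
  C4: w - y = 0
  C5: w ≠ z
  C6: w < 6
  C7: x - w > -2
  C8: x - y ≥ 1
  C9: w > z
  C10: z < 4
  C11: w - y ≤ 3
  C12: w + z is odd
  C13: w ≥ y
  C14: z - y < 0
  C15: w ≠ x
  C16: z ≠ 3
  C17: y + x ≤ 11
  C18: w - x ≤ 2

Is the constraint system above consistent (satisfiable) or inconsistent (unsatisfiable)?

Satisfiable

Try x = 6, y = 5, z = 2, w = 5.
Check constraint 2: y - x = -1; constraint 3: x - w = 1. The remaining constraints are straightforward to verify.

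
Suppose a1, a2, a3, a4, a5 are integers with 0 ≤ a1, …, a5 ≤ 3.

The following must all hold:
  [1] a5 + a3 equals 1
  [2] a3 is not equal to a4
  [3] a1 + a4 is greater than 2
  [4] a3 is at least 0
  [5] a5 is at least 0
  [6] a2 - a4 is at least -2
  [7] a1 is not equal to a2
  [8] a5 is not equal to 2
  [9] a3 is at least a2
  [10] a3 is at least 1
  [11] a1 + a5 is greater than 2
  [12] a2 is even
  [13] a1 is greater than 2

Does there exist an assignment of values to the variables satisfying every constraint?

Satisfiable

Try a1 = 3, a2 = 0, a3 = 1, a4 = 0, a5 = 0.
Check constraint 1: a5 + a3 = 1; constraint 3: a1 + a4 = 3. The remaining constraints are straightforward to verify.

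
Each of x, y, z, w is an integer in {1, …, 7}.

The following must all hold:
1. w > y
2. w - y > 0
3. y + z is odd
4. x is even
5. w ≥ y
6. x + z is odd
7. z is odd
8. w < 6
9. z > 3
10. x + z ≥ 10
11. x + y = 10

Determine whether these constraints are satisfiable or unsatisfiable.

The assignment x = 6, y = 4, z = 5, w = 5 works:
  constraint 2 holds since w - y = 1.
  constraint 10 holds since x + z = 11.
The rest check out directly.

Satisfiable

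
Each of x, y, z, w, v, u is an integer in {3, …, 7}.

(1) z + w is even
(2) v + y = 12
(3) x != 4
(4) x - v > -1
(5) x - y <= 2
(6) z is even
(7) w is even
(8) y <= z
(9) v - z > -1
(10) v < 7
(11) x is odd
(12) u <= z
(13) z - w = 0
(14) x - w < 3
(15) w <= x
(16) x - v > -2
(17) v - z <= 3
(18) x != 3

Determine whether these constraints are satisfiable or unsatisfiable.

Satisfiable

Setting (x, y, z, w, v, u) = (7, 6, 6, 6, 6, 3) satisfies everything: constraint 2: v + y = 12; constraint 4: x - v = 1, and the others follow.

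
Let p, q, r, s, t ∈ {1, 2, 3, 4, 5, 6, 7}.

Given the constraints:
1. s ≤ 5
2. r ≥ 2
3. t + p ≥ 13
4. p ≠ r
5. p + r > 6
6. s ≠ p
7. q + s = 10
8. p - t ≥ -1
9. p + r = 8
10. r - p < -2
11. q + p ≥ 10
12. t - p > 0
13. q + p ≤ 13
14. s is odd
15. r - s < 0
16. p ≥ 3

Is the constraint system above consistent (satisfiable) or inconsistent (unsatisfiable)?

Satisfiable

The assignment p = 6, q = 5, r = 2, s = 5, t = 7 works:
  constraint 3 holds since t + p = 13.
  constraint 5 holds since p + r = 8.
The rest check out directly.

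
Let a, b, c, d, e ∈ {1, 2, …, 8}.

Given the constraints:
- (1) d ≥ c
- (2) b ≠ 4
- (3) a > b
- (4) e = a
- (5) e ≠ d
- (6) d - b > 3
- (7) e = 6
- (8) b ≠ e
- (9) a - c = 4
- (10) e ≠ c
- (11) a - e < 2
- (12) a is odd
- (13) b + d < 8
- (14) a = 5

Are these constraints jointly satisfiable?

Constraint 7 fixes e = 6 and constraint 14 fixes a = 5, but constraint 4 requires e = a. Since 6 ≠ 5, contradiction.

Unsatisfiable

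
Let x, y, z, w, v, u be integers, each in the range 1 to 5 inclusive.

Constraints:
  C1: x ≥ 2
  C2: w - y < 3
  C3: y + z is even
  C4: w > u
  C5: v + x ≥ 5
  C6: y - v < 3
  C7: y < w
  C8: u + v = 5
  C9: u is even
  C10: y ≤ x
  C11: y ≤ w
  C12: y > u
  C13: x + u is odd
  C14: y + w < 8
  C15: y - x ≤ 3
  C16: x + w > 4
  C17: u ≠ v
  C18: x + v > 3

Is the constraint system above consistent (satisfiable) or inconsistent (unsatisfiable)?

Take x = 3, y = 3, z = 1, w = 4, v = 3, u = 2. Then constraint 2: w - y = 1; constraint 5: v + x = 6; constraint 6: y - v = 0, and every other listed constraint is also met.

Satisfiable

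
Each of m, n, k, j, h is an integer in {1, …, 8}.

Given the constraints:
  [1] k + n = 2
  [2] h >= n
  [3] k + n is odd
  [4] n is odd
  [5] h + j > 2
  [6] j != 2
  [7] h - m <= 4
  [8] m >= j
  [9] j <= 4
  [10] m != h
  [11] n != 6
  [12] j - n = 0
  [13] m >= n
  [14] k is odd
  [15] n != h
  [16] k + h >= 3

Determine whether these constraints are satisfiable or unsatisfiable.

Constraint 14 makes k odd and constraint 4 makes n odd, so k + n must be even. Constraint 3 says k + n is odd — contradiction.

Unsatisfiable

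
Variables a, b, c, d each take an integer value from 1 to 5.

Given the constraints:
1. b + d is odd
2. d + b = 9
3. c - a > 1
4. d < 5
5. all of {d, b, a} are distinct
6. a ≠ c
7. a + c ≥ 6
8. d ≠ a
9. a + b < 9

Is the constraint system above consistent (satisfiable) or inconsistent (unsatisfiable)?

Setting (a, b, c, d) = (1, 5, 5, 4) satisfies everything: constraint 2: d + b = 9; constraint 3: c - a = 4; constraint 7: a + c = 6, and the others follow.

Satisfiable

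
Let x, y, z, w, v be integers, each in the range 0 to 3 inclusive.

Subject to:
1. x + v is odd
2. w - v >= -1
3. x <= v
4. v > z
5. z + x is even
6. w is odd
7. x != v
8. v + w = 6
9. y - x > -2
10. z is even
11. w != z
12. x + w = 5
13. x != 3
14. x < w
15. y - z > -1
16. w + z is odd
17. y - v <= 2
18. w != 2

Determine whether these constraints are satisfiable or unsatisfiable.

Satisfiable

Try x = 2, y = 3, z = 2, w = 3, v = 3.
Check constraint 2: w - v = 0; constraint 8: v + w = 6. The remaining constraints are straightforward to verify.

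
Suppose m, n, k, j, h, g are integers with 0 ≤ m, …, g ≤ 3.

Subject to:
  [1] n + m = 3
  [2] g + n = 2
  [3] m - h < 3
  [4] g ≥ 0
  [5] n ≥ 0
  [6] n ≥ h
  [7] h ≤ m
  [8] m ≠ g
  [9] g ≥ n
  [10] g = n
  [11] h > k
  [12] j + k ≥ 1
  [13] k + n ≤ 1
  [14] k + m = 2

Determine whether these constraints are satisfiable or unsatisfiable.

The assignment m = 2, n = 1, k = 0, j = 2, h = 1, g = 1 works:
  constraint 1 holds since n + m = 3.
  constraint 2 holds since g + n = 2.
  constraint 3 holds since m - h = 1.
The rest check out directly.

Satisfiable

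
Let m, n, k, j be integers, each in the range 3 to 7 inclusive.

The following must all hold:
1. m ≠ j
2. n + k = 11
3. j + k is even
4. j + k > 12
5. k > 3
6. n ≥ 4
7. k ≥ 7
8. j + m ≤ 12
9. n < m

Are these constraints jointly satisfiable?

Satisfiable

Try m = 5, n = 4, k = 7, j = 7.
Check constraint 2: n + k = 11; constraint 4: j + k = 14; constraint 8: j + m = 12. The remaining constraints are straightforward to verify.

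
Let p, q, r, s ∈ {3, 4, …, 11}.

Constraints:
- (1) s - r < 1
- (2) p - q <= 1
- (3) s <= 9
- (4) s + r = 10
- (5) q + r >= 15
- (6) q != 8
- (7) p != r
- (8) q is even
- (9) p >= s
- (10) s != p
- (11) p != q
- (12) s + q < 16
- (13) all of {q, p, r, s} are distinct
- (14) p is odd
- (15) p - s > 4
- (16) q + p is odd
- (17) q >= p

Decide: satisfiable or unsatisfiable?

Setting (p, q, r, s) = (9, 10, 6, 4) satisfies everything: constraint 1: s - r = -2; constraint 2: p - q = -1, and the others follow.

Satisfiable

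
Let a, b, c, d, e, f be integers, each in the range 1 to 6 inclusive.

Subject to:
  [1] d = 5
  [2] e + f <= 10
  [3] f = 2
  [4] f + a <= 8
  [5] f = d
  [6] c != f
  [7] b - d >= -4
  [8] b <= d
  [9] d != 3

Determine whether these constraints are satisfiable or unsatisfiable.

Constraint 3 fixes f = 2 and constraint 1 fixes d = 5, but constraint 5 requires f = d. Since 2 ≠ 5, contradiction.

Unsatisfiable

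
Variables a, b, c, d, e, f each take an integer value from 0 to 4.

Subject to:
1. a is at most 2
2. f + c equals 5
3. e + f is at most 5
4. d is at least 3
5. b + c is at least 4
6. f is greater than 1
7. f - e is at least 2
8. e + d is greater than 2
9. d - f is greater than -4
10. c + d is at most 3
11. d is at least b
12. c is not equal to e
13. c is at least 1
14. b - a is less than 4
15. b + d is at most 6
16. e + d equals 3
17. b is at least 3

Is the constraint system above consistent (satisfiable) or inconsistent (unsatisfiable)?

From constraint 13: c ≥ 1. From constraints 11 and 17: d ≥ b ≥ 3. Hence c + d ≥ 4. But constraint 10 requires c + d ≤ 3, and 3 < 4. Contradiction.

Unsatisfiable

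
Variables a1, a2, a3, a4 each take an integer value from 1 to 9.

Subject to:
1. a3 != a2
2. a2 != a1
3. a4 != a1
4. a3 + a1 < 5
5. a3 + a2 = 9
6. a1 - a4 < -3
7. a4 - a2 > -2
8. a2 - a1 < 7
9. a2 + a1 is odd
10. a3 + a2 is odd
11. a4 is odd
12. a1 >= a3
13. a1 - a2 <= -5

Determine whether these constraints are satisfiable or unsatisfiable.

The assignment a1 = 3, a2 = 8, a3 = 1, a4 = 7 works:
  constraint 4 holds since a3 + a1 = 4.
  constraint 5 holds since a3 + a2 = 9.
The rest check out directly.

Satisfiable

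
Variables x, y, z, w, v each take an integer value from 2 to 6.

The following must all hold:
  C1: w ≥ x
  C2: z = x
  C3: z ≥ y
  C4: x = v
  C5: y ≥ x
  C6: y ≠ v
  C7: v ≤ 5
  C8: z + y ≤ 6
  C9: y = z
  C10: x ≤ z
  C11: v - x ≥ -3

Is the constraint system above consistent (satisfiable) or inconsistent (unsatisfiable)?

From constraints 2, 4, and 9, y = z = x = v, so y = v. But constraint 6 says y ≠ v. Contradiction.

Unsatisfiable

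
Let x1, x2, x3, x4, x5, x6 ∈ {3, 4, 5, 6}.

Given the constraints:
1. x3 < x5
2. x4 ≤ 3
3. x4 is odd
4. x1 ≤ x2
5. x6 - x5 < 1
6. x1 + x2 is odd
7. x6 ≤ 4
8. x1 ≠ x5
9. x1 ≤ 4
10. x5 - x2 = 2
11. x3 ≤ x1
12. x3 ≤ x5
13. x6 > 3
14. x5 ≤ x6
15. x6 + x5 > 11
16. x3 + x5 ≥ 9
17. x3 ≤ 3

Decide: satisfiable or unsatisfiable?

Unsatisfiable

From constraints 9 and 11: x3 ≤ x1 ≤ 4. From constraints 7 and 14: x5 ≤ x6 ≤ 4. Hence x3 + x5 ≤ 8. But constraint 16 requires x3 + x5 ≥ 9, and 9 > 8. Contradiction.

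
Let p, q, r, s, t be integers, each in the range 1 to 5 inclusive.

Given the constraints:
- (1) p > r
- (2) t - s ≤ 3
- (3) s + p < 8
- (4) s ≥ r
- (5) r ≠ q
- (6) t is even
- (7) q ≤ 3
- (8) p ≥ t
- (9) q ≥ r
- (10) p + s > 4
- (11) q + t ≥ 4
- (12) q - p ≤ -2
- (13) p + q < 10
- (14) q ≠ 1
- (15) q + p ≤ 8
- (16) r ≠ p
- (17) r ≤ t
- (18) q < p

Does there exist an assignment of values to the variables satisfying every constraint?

One satisfying assignment is p = 5, q = 3, r = 1, s = 1, t = 2.
For the less obvious constraints — constraint 2: t - s = 1; constraint 3: s + p = 6 — and the others hold by inspection.

Satisfiable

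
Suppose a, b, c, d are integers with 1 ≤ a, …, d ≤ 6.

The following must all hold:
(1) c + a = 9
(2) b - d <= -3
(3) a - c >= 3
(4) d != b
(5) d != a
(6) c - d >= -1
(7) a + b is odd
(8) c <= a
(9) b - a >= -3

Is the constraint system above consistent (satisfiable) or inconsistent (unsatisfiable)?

Unsatisfiable

Constraints 2, 3, 6, and 9 give c − d ≥ -1, d − b ≥ 3, b − a ≥ -3, a − c ≥ 3.
Adding all 4 inequalities: the left sides telescope to 0, and the right sides sum to (-1) + 3 + (-3) + 3 = 2. So 0 ≥ 2, which is false.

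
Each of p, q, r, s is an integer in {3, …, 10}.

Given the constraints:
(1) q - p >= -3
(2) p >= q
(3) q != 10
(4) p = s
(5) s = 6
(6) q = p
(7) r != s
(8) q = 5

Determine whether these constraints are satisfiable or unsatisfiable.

Constraint 8 fixes q = 5 and constraint 5 fixes s = 6. Constraints 4 and 6 give q = p = s, so q = s. But 5 ≠ 6 — contradiction.

Unsatisfiable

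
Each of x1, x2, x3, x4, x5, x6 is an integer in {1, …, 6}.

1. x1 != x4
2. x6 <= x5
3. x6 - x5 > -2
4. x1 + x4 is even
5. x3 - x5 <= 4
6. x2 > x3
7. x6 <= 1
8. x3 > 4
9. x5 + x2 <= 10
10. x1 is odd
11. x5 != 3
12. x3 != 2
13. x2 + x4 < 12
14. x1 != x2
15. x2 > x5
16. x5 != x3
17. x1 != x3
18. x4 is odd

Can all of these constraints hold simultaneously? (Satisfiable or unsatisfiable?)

Satisfiable

Take x1 = 1, x2 = 6, x3 = 5, x4 = 3, x5 = 1, x6 = 1. Then constraint 3: x6 - x5 = 0; constraint 5: x3 - x5 = 4, and every other listed constraint is also met.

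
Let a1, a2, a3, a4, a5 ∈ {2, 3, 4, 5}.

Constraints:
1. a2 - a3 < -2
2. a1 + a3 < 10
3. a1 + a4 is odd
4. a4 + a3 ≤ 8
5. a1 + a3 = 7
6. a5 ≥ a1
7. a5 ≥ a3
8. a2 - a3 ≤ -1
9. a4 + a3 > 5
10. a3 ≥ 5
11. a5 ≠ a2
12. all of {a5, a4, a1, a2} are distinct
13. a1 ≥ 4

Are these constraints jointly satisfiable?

From constraint 13: a1 ≥ 4. From constraint 10: a3 ≥ 5. Hence a1 + a3 ≥ 9. But constraint 5 requires a1 + a3 = 7, and 7 < 9. Contradiction.

Unsatisfiable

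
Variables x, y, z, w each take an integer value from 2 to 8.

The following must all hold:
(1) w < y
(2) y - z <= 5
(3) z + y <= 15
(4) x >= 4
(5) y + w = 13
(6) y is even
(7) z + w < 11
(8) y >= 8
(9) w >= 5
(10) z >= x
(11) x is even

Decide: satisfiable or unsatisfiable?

Satisfiable

The assignment x = 4, y = 8, z = 4, w = 5 works:
  constraint 2 holds since y - z = 4.
  constraint 3 holds since z + y = 12.
  constraint 5 holds since y + w = 13.
The rest check out directly.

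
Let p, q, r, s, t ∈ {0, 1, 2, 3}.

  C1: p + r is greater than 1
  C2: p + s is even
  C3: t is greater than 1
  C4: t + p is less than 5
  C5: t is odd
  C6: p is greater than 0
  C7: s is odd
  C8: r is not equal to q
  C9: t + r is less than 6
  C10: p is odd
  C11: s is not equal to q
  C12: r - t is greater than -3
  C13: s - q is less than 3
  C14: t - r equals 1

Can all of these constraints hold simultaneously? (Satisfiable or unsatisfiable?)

One satisfying assignment is p = 1, q = 0, r = 2, s = 1, t = 3.
For the less obvious constraints — constraint 1: p + r = 3; constraint 4: t + p = 4 — and the others hold by inspection.

Satisfiable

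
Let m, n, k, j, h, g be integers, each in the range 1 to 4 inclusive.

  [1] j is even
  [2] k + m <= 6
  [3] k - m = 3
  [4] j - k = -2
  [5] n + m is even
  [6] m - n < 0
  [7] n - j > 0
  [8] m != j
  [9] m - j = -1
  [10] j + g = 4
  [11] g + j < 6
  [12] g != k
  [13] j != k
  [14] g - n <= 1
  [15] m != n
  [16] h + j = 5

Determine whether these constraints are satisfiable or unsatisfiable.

Satisfiable

Take m = 1, n = 3, k = 4, j = 2, h = 3, g = 2. Then constraint 2: k + m = 5; constraint 3: k - m = 3, and every other listed constraint is also met.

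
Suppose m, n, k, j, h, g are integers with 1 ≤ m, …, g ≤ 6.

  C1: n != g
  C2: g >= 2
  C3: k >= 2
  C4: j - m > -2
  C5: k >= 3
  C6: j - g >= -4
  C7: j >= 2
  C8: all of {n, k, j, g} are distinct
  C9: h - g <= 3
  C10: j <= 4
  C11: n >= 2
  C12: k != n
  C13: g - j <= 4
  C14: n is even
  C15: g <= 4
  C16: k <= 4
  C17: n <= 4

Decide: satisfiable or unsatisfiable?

Constraints 2, 3, 7, 10, 11, 15, 16, and 17 confine each of n, k, j, g to the 3 values {2, …, 4}.
Constraint 8 requires all 4 of them to be distinct, but only 3 values are available — impossible by the pigeonhole principle.

Unsatisfiable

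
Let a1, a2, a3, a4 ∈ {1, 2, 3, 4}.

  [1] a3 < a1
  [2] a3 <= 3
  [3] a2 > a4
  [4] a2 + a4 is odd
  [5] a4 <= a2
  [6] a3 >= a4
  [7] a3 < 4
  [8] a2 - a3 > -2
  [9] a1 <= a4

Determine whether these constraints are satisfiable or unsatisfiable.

Constraints 1, 6, and 9 give a3 < a1, a1 ≤ a4, a4 ≤ a3. Chaining: a3 < a1 ≤ a4 ≤ a3, which forces a3 < a3 — impossible.

Unsatisfiable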